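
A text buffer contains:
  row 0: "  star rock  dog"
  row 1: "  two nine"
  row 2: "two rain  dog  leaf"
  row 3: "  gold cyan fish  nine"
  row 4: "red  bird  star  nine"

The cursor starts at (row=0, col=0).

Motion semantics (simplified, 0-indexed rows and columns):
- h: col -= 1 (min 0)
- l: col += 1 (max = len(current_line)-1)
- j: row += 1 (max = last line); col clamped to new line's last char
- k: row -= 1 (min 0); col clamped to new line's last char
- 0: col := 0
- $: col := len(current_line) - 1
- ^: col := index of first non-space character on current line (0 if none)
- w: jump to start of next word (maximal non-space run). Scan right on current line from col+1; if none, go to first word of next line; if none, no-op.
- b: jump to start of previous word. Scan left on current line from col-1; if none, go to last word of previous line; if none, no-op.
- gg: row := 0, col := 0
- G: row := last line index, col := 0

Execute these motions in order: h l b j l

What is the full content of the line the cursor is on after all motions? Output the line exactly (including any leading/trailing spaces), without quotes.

After 1 (h): row=0 col=0 char='_'
After 2 (l): row=0 col=1 char='_'
After 3 (b): row=0 col=1 char='_'
After 4 (j): row=1 col=1 char='_'
After 5 (l): row=1 col=2 char='t'

Answer:   two nine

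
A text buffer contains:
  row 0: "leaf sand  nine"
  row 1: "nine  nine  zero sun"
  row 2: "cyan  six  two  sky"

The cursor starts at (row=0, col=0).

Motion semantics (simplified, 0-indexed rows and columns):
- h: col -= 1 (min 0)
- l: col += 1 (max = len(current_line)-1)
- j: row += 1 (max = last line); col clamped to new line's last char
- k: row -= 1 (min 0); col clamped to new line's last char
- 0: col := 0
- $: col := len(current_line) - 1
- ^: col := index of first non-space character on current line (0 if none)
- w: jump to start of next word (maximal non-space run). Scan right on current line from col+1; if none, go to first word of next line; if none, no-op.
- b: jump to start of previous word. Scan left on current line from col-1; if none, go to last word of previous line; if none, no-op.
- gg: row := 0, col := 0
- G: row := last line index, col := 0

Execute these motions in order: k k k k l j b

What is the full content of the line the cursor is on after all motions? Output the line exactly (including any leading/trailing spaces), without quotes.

After 1 (k): row=0 col=0 char='l'
After 2 (k): row=0 col=0 char='l'
After 3 (k): row=0 col=0 char='l'
After 4 (k): row=0 col=0 char='l'
After 5 (l): row=0 col=1 char='e'
After 6 (j): row=1 col=1 char='i'
After 7 (b): row=1 col=0 char='n'

Answer: nine  nine  zero sun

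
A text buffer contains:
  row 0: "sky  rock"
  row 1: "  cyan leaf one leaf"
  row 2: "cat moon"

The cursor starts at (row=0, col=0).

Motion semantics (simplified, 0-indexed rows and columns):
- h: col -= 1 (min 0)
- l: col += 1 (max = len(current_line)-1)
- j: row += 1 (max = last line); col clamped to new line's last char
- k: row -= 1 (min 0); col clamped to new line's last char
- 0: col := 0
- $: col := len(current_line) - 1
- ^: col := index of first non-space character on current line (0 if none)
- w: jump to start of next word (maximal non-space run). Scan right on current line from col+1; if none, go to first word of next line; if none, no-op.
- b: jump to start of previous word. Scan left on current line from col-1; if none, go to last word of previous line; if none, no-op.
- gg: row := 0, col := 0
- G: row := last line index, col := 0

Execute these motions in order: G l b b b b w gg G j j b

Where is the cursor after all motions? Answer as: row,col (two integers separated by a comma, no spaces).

Answer: 1,16

Derivation:
After 1 (G): row=2 col=0 char='c'
After 2 (l): row=2 col=1 char='a'
After 3 (b): row=2 col=0 char='c'
After 4 (b): row=1 col=16 char='l'
After 5 (b): row=1 col=12 char='o'
After 6 (b): row=1 col=7 char='l'
After 7 (w): row=1 col=12 char='o'
After 8 (gg): row=0 col=0 char='s'
After 9 (G): row=2 col=0 char='c'
After 10 (j): row=2 col=0 char='c'
After 11 (j): row=2 col=0 char='c'
After 12 (b): row=1 col=16 char='l'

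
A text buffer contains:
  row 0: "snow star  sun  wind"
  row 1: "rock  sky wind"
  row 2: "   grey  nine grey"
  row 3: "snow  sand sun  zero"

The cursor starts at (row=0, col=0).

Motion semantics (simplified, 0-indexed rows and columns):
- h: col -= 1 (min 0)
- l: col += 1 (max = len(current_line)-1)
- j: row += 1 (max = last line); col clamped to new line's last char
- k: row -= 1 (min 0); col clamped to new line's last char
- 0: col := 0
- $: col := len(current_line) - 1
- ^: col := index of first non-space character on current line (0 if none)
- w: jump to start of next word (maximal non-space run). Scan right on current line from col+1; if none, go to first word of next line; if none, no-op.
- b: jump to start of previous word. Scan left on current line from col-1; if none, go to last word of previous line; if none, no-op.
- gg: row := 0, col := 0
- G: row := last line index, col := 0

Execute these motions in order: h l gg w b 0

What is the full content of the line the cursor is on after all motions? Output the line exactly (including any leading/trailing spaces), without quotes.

Answer: snow star  sun  wind

Derivation:
After 1 (h): row=0 col=0 char='s'
After 2 (l): row=0 col=1 char='n'
After 3 (gg): row=0 col=0 char='s'
After 4 (w): row=0 col=5 char='s'
After 5 (b): row=0 col=0 char='s'
After 6 (0): row=0 col=0 char='s'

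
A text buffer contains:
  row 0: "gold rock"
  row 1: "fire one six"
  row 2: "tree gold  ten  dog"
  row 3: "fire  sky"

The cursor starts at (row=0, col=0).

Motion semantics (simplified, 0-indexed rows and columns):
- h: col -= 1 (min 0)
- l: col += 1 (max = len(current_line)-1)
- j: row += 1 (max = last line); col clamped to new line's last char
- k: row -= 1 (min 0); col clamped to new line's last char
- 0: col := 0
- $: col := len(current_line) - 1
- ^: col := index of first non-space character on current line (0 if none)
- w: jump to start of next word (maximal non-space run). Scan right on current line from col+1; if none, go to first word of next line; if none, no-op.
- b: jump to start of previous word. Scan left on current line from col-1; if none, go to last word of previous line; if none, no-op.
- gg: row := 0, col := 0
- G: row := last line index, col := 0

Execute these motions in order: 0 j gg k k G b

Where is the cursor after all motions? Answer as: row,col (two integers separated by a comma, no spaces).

After 1 (0): row=0 col=0 char='g'
After 2 (j): row=1 col=0 char='f'
After 3 (gg): row=0 col=0 char='g'
After 4 (k): row=0 col=0 char='g'
After 5 (k): row=0 col=0 char='g'
After 6 (G): row=3 col=0 char='f'
After 7 (b): row=2 col=16 char='d'

Answer: 2,16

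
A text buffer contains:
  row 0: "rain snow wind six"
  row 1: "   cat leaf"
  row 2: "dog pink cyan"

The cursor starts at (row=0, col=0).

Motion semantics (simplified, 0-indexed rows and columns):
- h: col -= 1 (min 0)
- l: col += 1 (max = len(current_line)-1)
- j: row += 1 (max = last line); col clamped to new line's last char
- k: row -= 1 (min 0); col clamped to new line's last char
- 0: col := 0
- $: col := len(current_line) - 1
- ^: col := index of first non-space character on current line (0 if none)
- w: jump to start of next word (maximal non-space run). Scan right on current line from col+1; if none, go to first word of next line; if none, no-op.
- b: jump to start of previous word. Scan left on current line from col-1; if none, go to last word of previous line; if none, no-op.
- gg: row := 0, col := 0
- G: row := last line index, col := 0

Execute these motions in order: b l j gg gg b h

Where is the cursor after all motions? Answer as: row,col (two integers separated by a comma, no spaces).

After 1 (b): row=0 col=0 char='r'
After 2 (l): row=0 col=1 char='a'
After 3 (j): row=1 col=1 char='_'
After 4 (gg): row=0 col=0 char='r'
After 5 (gg): row=0 col=0 char='r'
After 6 (b): row=0 col=0 char='r'
After 7 (h): row=0 col=0 char='r'

Answer: 0,0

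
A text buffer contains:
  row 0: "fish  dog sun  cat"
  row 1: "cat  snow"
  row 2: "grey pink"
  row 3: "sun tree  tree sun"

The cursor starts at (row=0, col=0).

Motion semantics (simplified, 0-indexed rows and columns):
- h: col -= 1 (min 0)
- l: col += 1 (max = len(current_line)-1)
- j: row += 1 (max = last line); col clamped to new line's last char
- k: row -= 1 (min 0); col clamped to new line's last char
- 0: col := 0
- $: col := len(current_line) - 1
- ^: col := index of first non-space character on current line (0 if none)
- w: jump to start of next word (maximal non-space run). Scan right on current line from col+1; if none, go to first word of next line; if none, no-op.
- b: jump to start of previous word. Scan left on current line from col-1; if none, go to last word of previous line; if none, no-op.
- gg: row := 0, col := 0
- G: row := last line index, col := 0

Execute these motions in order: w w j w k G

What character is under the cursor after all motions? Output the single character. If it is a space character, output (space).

After 1 (w): row=0 col=6 char='d'
After 2 (w): row=0 col=10 char='s'
After 3 (j): row=1 col=8 char='w'
After 4 (w): row=2 col=0 char='g'
After 5 (k): row=1 col=0 char='c'
After 6 (G): row=3 col=0 char='s'

Answer: s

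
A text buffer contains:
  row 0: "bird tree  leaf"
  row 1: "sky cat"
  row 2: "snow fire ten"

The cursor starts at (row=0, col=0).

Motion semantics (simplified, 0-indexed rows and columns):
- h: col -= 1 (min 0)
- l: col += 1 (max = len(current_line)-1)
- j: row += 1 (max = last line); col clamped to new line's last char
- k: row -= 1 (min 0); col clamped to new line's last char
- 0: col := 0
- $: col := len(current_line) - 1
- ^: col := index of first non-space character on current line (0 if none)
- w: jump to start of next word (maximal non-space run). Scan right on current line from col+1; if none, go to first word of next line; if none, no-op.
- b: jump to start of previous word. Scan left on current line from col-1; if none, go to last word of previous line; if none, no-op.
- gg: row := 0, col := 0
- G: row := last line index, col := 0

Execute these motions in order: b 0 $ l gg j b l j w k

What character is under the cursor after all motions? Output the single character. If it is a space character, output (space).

After 1 (b): row=0 col=0 char='b'
After 2 (0): row=0 col=0 char='b'
After 3 ($): row=0 col=14 char='f'
After 4 (l): row=0 col=14 char='f'
After 5 (gg): row=0 col=0 char='b'
After 6 (j): row=1 col=0 char='s'
After 7 (b): row=0 col=11 char='l'
After 8 (l): row=0 col=12 char='e'
After 9 (j): row=1 col=6 char='t'
After 10 (w): row=2 col=0 char='s'
After 11 (k): row=1 col=0 char='s'

Answer: s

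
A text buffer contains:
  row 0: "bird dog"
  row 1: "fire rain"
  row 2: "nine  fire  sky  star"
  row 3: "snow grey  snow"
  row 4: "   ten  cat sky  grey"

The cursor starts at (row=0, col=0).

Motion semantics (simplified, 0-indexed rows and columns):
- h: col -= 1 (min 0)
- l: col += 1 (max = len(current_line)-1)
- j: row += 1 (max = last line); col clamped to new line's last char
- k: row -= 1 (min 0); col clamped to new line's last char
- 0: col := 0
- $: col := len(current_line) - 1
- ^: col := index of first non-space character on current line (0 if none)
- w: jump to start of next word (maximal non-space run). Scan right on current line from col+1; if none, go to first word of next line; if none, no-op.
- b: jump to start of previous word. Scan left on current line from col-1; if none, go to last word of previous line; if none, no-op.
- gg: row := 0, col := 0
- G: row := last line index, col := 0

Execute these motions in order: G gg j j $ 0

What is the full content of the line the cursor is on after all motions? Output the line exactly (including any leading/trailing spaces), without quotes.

Answer: nine  fire  sky  star

Derivation:
After 1 (G): row=4 col=0 char='_'
After 2 (gg): row=0 col=0 char='b'
After 3 (j): row=1 col=0 char='f'
After 4 (j): row=2 col=0 char='n'
After 5 ($): row=2 col=20 char='r'
After 6 (0): row=2 col=0 char='n'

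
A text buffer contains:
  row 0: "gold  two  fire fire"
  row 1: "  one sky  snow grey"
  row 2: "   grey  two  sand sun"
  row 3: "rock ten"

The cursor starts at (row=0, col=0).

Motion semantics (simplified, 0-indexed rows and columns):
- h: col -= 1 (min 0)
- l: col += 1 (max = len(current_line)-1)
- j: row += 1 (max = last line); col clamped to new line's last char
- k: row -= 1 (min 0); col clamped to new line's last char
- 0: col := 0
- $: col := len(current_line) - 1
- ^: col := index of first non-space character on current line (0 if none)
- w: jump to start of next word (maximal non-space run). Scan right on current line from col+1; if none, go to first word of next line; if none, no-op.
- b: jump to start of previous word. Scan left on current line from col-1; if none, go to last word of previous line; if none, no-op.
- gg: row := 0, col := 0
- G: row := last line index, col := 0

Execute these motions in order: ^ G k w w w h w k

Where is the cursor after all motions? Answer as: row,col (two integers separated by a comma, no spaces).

Answer: 1,14

Derivation:
After 1 (^): row=0 col=0 char='g'
After 2 (G): row=3 col=0 char='r'
After 3 (k): row=2 col=0 char='_'
After 4 (w): row=2 col=3 char='g'
After 5 (w): row=2 col=9 char='t'
After 6 (w): row=2 col=14 char='s'
After 7 (h): row=2 col=13 char='_'
After 8 (w): row=2 col=14 char='s'
After 9 (k): row=1 col=14 char='w'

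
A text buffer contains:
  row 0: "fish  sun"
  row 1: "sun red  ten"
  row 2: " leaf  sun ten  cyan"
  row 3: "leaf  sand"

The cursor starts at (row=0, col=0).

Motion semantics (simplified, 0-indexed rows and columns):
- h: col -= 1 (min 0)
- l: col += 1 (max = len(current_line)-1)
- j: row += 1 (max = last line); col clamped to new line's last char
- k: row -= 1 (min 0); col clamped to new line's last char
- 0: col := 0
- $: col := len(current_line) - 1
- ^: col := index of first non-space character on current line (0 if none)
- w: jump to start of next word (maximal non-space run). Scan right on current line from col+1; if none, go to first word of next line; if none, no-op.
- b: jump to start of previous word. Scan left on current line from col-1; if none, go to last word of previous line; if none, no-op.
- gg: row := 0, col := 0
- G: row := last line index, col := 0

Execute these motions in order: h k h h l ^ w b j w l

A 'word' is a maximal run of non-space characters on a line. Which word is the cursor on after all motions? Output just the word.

After 1 (h): row=0 col=0 char='f'
After 2 (k): row=0 col=0 char='f'
After 3 (h): row=0 col=0 char='f'
After 4 (h): row=0 col=0 char='f'
After 5 (l): row=0 col=1 char='i'
After 6 (^): row=0 col=0 char='f'
After 7 (w): row=0 col=6 char='s'
After 8 (b): row=0 col=0 char='f'
After 9 (j): row=1 col=0 char='s'
After 10 (w): row=1 col=4 char='r'
After 11 (l): row=1 col=5 char='e'

Answer: red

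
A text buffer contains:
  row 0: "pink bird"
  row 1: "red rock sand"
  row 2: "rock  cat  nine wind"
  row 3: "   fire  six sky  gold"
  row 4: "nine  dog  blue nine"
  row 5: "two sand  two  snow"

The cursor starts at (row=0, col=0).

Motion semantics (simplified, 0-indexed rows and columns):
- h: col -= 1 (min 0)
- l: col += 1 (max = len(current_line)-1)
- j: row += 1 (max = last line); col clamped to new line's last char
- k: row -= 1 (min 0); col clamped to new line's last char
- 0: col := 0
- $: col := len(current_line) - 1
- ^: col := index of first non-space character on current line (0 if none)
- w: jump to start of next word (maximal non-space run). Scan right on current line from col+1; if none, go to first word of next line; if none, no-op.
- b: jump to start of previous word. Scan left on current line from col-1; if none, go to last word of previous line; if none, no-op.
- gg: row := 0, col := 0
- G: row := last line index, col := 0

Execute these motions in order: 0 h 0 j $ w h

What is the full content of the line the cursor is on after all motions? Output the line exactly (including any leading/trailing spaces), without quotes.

After 1 (0): row=0 col=0 char='p'
After 2 (h): row=0 col=0 char='p'
After 3 (0): row=0 col=0 char='p'
After 4 (j): row=1 col=0 char='r'
After 5 ($): row=1 col=12 char='d'
After 6 (w): row=2 col=0 char='r'
After 7 (h): row=2 col=0 char='r'

Answer: rock  cat  nine wind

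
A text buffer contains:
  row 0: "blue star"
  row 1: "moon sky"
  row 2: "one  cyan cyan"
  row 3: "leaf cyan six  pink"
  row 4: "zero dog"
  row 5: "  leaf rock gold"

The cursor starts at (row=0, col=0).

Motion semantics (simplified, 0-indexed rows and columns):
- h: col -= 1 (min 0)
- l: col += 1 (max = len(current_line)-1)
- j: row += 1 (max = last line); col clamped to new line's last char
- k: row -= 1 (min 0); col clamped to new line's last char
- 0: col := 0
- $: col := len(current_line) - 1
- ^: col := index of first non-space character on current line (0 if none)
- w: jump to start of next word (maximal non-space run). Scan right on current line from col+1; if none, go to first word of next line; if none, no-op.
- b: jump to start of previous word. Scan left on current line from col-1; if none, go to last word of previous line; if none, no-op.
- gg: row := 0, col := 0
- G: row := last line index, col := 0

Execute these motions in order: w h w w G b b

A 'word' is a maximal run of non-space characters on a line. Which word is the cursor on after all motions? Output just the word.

Answer: zero

Derivation:
After 1 (w): row=0 col=5 char='s'
After 2 (h): row=0 col=4 char='_'
After 3 (w): row=0 col=5 char='s'
After 4 (w): row=1 col=0 char='m'
After 5 (G): row=5 col=0 char='_'
After 6 (b): row=4 col=5 char='d'
After 7 (b): row=4 col=0 char='z'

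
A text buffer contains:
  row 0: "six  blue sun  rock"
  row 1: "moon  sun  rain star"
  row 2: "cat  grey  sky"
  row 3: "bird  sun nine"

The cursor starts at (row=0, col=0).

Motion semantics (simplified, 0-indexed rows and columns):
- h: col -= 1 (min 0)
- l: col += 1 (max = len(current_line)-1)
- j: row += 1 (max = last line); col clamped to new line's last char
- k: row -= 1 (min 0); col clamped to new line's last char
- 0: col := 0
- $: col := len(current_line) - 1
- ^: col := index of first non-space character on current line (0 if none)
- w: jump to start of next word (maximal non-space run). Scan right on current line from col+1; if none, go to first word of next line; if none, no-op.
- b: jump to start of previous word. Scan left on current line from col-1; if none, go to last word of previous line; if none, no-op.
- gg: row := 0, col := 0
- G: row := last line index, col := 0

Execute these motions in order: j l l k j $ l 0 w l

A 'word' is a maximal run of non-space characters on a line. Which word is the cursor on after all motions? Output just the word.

After 1 (j): row=1 col=0 char='m'
After 2 (l): row=1 col=1 char='o'
After 3 (l): row=1 col=2 char='o'
After 4 (k): row=0 col=2 char='x'
After 5 (j): row=1 col=2 char='o'
After 6 ($): row=1 col=19 char='r'
After 7 (l): row=1 col=19 char='r'
After 8 (0): row=1 col=0 char='m'
After 9 (w): row=1 col=6 char='s'
After 10 (l): row=1 col=7 char='u'

Answer: sun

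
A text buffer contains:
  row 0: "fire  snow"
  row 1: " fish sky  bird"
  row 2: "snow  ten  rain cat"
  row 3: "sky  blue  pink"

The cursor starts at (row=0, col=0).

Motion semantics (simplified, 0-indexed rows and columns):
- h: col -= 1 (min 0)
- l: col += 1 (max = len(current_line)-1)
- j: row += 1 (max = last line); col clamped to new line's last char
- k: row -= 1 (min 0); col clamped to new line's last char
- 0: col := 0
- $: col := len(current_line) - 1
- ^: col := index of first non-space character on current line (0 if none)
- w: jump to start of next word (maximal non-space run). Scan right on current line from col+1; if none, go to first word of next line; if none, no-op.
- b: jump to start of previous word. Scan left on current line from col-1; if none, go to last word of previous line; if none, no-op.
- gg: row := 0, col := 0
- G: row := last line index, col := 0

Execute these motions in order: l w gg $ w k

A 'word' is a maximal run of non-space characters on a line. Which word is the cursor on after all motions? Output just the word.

Answer: fire

Derivation:
After 1 (l): row=0 col=1 char='i'
After 2 (w): row=0 col=6 char='s'
After 3 (gg): row=0 col=0 char='f'
After 4 ($): row=0 col=9 char='w'
After 5 (w): row=1 col=1 char='f'
After 6 (k): row=0 col=1 char='i'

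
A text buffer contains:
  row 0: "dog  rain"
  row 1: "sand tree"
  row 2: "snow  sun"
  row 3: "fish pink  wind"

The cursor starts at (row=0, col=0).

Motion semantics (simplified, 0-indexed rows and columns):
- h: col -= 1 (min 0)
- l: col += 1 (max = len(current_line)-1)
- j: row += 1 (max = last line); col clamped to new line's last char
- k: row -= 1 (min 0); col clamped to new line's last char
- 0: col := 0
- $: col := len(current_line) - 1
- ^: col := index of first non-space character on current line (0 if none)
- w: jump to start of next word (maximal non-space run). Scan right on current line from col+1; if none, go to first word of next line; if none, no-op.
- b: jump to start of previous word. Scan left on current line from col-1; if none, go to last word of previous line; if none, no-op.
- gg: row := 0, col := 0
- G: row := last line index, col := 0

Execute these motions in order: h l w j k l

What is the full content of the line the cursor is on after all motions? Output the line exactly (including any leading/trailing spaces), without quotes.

After 1 (h): row=0 col=0 char='d'
After 2 (l): row=0 col=1 char='o'
After 3 (w): row=0 col=5 char='r'
After 4 (j): row=1 col=5 char='t'
After 5 (k): row=0 col=5 char='r'
After 6 (l): row=0 col=6 char='a'

Answer: dog  rain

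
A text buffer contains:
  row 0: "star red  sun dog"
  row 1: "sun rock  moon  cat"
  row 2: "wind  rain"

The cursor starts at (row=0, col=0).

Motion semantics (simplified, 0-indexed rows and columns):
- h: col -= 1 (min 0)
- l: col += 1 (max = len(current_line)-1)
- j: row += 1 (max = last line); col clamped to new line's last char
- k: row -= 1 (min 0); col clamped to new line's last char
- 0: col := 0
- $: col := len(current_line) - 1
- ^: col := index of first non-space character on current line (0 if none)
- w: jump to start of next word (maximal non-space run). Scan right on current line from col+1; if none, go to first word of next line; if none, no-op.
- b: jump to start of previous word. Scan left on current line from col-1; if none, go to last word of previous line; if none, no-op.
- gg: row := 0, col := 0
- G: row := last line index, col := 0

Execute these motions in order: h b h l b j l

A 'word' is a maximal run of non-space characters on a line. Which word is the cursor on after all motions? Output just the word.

After 1 (h): row=0 col=0 char='s'
After 2 (b): row=0 col=0 char='s'
After 3 (h): row=0 col=0 char='s'
After 4 (l): row=0 col=1 char='t'
After 5 (b): row=0 col=0 char='s'
After 6 (j): row=1 col=0 char='s'
After 7 (l): row=1 col=1 char='u'

Answer: sun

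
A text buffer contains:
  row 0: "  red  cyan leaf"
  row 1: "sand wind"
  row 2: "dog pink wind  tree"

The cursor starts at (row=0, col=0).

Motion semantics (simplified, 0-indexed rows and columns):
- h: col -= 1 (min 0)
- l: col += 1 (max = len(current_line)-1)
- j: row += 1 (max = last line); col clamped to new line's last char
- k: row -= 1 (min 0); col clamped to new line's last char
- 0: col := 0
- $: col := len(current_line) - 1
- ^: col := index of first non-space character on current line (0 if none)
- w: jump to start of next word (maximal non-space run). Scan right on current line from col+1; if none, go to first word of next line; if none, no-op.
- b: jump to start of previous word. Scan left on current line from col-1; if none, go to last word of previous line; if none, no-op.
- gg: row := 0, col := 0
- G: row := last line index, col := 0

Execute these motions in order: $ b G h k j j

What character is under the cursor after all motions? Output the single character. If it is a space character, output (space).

After 1 ($): row=0 col=15 char='f'
After 2 (b): row=0 col=12 char='l'
After 3 (G): row=2 col=0 char='d'
After 4 (h): row=2 col=0 char='d'
After 5 (k): row=1 col=0 char='s'
After 6 (j): row=2 col=0 char='d'
After 7 (j): row=2 col=0 char='d'

Answer: d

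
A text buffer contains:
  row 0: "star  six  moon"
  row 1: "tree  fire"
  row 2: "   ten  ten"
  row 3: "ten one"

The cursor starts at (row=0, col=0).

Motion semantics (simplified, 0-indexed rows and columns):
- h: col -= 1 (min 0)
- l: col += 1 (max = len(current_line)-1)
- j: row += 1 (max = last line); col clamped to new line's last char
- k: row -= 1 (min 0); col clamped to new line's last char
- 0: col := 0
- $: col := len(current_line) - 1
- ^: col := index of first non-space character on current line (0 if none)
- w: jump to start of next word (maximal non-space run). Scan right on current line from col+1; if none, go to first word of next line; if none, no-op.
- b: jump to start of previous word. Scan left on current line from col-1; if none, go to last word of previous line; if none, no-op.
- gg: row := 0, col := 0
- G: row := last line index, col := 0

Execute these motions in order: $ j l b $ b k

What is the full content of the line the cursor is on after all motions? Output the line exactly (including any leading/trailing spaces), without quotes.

Answer: star  six  moon

Derivation:
After 1 ($): row=0 col=14 char='n'
After 2 (j): row=1 col=9 char='e'
After 3 (l): row=1 col=9 char='e'
After 4 (b): row=1 col=6 char='f'
After 5 ($): row=1 col=9 char='e'
After 6 (b): row=1 col=6 char='f'
After 7 (k): row=0 col=6 char='s'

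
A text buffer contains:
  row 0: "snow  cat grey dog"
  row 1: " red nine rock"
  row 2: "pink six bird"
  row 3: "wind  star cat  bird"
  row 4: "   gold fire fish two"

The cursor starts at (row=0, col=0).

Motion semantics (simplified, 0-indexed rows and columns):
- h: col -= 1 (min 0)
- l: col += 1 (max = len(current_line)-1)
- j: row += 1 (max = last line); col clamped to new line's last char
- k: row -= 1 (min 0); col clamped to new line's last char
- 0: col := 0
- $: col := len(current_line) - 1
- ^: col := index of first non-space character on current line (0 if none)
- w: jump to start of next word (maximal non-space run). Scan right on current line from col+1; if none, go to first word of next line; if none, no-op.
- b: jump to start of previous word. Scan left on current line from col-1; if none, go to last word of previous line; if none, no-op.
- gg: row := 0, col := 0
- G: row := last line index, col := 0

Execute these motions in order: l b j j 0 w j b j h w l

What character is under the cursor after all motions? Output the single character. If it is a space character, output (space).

After 1 (l): row=0 col=1 char='n'
After 2 (b): row=0 col=0 char='s'
After 3 (j): row=1 col=0 char='_'
After 4 (j): row=2 col=0 char='p'
After 5 (0): row=2 col=0 char='p'
After 6 (w): row=2 col=5 char='s'
After 7 (j): row=3 col=5 char='_'
After 8 (b): row=3 col=0 char='w'
After 9 (j): row=4 col=0 char='_'
After 10 (h): row=4 col=0 char='_'
After 11 (w): row=4 col=3 char='g'
After 12 (l): row=4 col=4 char='o'

Answer: o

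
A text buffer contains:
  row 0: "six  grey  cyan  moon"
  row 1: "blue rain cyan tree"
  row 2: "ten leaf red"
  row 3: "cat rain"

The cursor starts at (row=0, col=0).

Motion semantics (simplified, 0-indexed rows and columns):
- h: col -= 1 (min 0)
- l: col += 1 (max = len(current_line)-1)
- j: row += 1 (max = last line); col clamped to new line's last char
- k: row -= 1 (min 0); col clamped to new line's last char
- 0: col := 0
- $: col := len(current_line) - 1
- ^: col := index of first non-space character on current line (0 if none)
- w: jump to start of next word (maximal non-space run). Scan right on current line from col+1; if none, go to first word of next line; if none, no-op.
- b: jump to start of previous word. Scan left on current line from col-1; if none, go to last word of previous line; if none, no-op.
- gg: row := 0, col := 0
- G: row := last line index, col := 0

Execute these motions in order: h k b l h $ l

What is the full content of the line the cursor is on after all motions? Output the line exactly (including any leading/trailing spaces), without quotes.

After 1 (h): row=0 col=0 char='s'
After 2 (k): row=0 col=0 char='s'
After 3 (b): row=0 col=0 char='s'
After 4 (l): row=0 col=1 char='i'
After 5 (h): row=0 col=0 char='s'
After 6 ($): row=0 col=20 char='n'
After 7 (l): row=0 col=20 char='n'

Answer: six  grey  cyan  moon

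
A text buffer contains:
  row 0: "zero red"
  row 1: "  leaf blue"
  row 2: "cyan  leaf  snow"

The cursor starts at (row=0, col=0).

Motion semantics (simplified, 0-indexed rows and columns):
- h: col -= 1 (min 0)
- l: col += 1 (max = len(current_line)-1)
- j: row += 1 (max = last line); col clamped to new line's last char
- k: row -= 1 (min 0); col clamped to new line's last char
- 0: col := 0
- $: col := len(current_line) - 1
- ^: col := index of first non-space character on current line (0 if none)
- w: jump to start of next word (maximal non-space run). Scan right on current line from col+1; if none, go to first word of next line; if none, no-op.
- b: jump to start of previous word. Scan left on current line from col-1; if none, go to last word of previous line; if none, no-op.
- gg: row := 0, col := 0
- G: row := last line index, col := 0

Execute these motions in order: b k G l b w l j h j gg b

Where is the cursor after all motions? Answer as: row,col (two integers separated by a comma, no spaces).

After 1 (b): row=0 col=0 char='z'
After 2 (k): row=0 col=0 char='z'
After 3 (G): row=2 col=0 char='c'
After 4 (l): row=2 col=1 char='y'
After 5 (b): row=2 col=0 char='c'
After 6 (w): row=2 col=6 char='l'
After 7 (l): row=2 col=7 char='e'
After 8 (j): row=2 col=7 char='e'
After 9 (h): row=2 col=6 char='l'
After 10 (j): row=2 col=6 char='l'
After 11 (gg): row=0 col=0 char='z'
After 12 (b): row=0 col=0 char='z'

Answer: 0,0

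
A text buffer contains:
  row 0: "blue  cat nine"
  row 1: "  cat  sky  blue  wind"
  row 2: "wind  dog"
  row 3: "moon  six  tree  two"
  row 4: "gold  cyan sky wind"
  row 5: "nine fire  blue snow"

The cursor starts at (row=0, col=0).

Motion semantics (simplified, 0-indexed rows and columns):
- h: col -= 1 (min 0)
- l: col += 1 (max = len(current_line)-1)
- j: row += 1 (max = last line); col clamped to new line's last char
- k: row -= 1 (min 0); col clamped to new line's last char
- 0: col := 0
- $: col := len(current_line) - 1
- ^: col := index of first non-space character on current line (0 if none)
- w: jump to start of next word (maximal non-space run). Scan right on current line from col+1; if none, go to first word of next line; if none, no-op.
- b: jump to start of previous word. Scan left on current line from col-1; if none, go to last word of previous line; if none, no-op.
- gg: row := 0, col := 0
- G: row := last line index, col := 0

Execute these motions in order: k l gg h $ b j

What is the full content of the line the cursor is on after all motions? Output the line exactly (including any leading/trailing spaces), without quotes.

After 1 (k): row=0 col=0 char='b'
After 2 (l): row=0 col=1 char='l'
After 3 (gg): row=0 col=0 char='b'
After 4 (h): row=0 col=0 char='b'
After 5 ($): row=0 col=13 char='e'
After 6 (b): row=0 col=10 char='n'
After 7 (j): row=1 col=10 char='_'

Answer:   cat  sky  blue  wind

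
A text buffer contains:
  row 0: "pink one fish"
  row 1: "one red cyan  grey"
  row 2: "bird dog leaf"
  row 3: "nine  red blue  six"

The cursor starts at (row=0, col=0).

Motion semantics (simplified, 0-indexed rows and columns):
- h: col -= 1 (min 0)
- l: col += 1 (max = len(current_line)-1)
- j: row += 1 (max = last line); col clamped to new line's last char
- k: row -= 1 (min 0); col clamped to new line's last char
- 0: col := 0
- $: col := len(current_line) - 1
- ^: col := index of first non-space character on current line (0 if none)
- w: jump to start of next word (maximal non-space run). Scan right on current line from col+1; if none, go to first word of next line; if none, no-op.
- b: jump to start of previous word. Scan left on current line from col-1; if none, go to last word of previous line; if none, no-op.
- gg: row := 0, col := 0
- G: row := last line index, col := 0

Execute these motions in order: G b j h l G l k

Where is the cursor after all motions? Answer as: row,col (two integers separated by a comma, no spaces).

Answer: 2,1

Derivation:
After 1 (G): row=3 col=0 char='n'
After 2 (b): row=2 col=9 char='l'
After 3 (j): row=3 col=9 char='_'
After 4 (h): row=3 col=8 char='d'
After 5 (l): row=3 col=9 char='_'
After 6 (G): row=3 col=0 char='n'
After 7 (l): row=3 col=1 char='i'
After 8 (k): row=2 col=1 char='i'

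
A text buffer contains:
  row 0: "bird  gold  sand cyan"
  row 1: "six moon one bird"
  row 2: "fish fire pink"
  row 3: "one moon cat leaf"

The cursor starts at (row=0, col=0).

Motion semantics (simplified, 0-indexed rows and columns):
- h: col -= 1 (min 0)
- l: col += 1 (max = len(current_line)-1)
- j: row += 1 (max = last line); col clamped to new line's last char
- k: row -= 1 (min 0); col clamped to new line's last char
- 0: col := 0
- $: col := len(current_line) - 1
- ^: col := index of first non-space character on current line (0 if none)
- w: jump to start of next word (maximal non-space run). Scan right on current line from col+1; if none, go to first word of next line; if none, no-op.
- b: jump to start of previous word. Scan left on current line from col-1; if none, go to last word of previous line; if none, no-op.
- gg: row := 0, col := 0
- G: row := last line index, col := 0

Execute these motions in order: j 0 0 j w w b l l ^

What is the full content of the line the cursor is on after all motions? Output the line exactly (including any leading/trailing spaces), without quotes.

After 1 (j): row=1 col=0 char='s'
After 2 (0): row=1 col=0 char='s'
After 3 (0): row=1 col=0 char='s'
After 4 (j): row=2 col=0 char='f'
After 5 (w): row=2 col=5 char='f'
After 6 (w): row=2 col=10 char='p'
After 7 (b): row=2 col=5 char='f'
After 8 (l): row=2 col=6 char='i'
After 9 (l): row=2 col=7 char='r'
After 10 (^): row=2 col=0 char='f'

Answer: fish fire pink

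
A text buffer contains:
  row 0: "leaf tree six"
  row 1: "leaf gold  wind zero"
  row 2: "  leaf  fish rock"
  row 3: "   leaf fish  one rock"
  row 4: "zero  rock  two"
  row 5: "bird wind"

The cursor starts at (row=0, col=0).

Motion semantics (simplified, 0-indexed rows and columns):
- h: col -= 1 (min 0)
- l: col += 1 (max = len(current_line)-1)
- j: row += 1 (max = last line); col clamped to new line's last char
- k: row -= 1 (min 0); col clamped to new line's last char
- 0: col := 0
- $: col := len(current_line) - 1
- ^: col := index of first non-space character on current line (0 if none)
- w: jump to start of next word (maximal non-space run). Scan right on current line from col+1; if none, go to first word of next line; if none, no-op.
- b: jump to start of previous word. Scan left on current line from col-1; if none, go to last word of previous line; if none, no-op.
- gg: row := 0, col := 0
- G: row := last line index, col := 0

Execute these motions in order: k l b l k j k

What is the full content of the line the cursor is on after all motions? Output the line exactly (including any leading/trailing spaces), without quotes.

Answer: leaf tree six

Derivation:
After 1 (k): row=0 col=0 char='l'
After 2 (l): row=0 col=1 char='e'
After 3 (b): row=0 col=0 char='l'
After 4 (l): row=0 col=1 char='e'
After 5 (k): row=0 col=1 char='e'
After 6 (j): row=1 col=1 char='e'
After 7 (k): row=0 col=1 char='e'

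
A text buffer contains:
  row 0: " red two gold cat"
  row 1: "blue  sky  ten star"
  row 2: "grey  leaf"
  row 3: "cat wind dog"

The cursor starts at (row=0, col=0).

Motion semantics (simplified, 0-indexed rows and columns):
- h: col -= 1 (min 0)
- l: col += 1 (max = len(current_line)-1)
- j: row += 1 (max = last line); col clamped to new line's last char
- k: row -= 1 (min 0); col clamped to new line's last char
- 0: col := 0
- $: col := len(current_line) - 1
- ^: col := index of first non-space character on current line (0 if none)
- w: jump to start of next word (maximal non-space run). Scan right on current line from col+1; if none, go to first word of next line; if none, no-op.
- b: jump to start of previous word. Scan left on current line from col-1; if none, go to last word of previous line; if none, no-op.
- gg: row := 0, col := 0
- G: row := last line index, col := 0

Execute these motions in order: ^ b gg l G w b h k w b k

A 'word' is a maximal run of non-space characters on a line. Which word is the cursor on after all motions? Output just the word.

Answer: blue

Derivation:
After 1 (^): row=0 col=1 char='r'
After 2 (b): row=0 col=1 char='r'
After 3 (gg): row=0 col=0 char='_'
After 4 (l): row=0 col=1 char='r'
After 5 (G): row=3 col=0 char='c'
After 6 (w): row=3 col=4 char='w'
After 7 (b): row=3 col=0 char='c'
After 8 (h): row=3 col=0 char='c'
After 9 (k): row=2 col=0 char='g'
After 10 (w): row=2 col=6 char='l'
After 11 (b): row=2 col=0 char='g'
After 12 (k): row=1 col=0 char='b'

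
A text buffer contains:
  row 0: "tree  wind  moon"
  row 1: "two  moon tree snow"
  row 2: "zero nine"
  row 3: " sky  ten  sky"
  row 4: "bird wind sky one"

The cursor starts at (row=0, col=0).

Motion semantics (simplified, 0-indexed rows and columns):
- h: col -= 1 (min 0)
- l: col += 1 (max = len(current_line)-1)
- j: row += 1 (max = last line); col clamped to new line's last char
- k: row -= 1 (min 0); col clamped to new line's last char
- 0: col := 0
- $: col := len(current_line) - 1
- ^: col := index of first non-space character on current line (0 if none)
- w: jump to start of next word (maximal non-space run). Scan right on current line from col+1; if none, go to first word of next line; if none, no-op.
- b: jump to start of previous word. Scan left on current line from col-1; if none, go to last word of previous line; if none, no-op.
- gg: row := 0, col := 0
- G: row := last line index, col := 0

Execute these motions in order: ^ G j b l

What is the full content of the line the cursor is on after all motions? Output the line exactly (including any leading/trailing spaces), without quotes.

Answer:  sky  ten  sky

Derivation:
After 1 (^): row=0 col=0 char='t'
After 2 (G): row=4 col=0 char='b'
After 3 (j): row=4 col=0 char='b'
After 4 (b): row=3 col=11 char='s'
After 5 (l): row=3 col=12 char='k'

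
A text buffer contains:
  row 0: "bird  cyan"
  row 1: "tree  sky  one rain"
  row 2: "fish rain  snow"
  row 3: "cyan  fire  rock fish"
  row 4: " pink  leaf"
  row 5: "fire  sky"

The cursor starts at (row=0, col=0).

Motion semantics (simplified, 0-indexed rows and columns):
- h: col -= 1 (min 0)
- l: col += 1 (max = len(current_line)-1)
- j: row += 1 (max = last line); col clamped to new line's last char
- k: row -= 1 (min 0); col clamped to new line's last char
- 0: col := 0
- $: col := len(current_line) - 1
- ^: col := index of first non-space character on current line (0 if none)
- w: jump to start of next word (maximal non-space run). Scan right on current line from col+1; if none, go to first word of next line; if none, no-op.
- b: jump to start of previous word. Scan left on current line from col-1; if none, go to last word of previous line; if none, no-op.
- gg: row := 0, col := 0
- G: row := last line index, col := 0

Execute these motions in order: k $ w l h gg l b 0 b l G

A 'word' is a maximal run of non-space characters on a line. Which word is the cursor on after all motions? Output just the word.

After 1 (k): row=0 col=0 char='b'
After 2 ($): row=0 col=9 char='n'
After 3 (w): row=1 col=0 char='t'
After 4 (l): row=1 col=1 char='r'
After 5 (h): row=1 col=0 char='t'
After 6 (gg): row=0 col=0 char='b'
After 7 (l): row=0 col=1 char='i'
After 8 (b): row=0 col=0 char='b'
After 9 (0): row=0 col=0 char='b'
After 10 (b): row=0 col=0 char='b'
After 11 (l): row=0 col=1 char='i'
After 12 (G): row=5 col=0 char='f'

Answer: fire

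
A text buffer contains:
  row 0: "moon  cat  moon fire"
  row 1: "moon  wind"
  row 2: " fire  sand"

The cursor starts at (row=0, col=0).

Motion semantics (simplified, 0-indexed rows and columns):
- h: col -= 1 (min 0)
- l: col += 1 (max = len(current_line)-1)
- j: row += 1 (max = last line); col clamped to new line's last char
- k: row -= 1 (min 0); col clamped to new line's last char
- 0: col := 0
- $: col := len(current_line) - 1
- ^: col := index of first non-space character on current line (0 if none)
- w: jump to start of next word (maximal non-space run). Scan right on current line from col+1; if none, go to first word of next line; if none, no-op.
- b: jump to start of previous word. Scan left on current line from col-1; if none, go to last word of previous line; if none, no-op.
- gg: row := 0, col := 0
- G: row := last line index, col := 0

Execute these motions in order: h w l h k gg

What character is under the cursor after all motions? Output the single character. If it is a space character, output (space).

Answer: m

Derivation:
After 1 (h): row=0 col=0 char='m'
After 2 (w): row=0 col=6 char='c'
After 3 (l): row=0 col=7 char='a'
After 4 (h): row=0 col=6 char='c'
After 5 (k): row=0 col=6 char='c'
After 6 (gg): row=0 col=0 char='m'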